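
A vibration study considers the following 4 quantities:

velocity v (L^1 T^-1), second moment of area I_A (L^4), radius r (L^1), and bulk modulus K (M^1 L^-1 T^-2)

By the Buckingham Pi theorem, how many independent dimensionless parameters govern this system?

There are 4 variables and 3 base dimensions (M, L, T).
The dimension matrix has rank 3.
Independent dimensionless groups: 4 − 3 = 1.

1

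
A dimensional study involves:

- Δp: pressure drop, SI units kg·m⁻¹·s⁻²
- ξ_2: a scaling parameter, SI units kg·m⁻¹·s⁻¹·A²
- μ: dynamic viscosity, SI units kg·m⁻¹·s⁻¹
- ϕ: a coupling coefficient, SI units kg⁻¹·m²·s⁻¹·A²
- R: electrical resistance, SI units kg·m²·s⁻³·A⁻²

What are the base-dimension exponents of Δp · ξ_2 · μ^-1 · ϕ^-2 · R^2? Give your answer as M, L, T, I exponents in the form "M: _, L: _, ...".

Collect each base-dimension exponent across the product:
  M: (1) + (1) − (1) − 2·(-1) + 2·(1) = 5
  L: (-1) + (-1) − (-1) − 2·(2) + 2·(2) = -1
  T: (-2) + (-1) − (-1) − 2·(-1) + 2·(-3) = -6
  I: (0) + (2) − (0) − 2·(2) + 2·(-2) = -6
So the dimensions are [M⁵ L⁻¹ T⁻⁶ I⁻⁶].

M: 5, L: -1, T: -6, I: -6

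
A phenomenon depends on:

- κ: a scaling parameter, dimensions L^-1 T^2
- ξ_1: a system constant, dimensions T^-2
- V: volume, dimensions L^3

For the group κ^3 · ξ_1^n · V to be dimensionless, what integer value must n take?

3

Balance the T exponent: (-2)·n from ξ_1, plus 3·(2) + (0) = 6 from the rest, must sum to zero.
-2n + 6 = 0, so n = 3.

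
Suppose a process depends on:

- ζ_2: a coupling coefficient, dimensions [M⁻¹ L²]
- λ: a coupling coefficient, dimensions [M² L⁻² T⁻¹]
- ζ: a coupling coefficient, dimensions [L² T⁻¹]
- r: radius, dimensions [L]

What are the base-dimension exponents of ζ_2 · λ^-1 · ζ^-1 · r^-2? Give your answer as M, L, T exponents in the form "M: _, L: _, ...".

M: -3, L: 0, T: 2

Collect each base-dimension exponent across the product:
  M: (-1) − (2) − (0) − 2·(0) = -3
  L: (2) − (-2) − (2) − 2·(1) = 0
  T: (0) − (-1) − (-1) − 2·(0) = 2
So the dimensions are [M⁻³ T²].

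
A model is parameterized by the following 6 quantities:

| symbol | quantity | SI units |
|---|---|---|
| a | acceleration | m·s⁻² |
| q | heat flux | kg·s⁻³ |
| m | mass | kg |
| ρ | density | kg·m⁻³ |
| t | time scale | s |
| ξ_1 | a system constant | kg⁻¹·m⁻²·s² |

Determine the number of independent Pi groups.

There are 6 variables and 3 base dimensions (M, L, T).
The dimension matrix has rank 3.
Independent dimensionless groups: 6 − 3 = 3.

3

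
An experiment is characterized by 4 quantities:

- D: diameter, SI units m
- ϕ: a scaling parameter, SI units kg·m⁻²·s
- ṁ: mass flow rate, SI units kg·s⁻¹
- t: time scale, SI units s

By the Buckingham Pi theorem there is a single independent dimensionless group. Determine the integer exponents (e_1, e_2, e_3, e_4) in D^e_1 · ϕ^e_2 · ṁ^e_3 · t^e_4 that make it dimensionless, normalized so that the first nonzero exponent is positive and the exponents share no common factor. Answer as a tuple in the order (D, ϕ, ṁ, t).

M: e_1·(0) + e_2·(1) + e_3·(1) + e_4·(0) = 0
L: e_1·(1) + e_2·(-2) + e_3·(0) + e_4·(0) = 0
T: e_1·(0) + e_2·(1) + e_3·(-1) + e_4·(1) = 0
Solving this homogeneous linear system for the smallest-integer solution (first nonzero entry positive) gives (2, 1, -1, -2).

(2, 1, -1, -2)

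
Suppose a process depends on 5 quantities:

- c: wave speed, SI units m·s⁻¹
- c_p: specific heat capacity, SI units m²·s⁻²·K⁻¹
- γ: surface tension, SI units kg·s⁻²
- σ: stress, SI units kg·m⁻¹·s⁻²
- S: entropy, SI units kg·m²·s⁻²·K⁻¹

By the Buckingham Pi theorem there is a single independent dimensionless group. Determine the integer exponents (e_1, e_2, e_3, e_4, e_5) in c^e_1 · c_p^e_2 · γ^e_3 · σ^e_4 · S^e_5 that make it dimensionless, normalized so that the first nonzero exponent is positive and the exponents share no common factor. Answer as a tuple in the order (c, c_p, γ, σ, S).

(2, -1, -3, 2, 1)

M: e_1·(0) + e_2·(0) + e_3·(1) + e_4·(1) + e_5·(1) = 0
L: e_1·(1) + e_2·(2) + e_3·(0) + e_4·(-1) + e_5·(2) = 0
T: e_1·(-1) + e_2·(-2) + e_3·(-2) + e_4·(-2) + e_5·(-2) = 0
Θ: e_1·(0) + e_2·(-1) + e_3·(0) + e_4·(0) + e_5·(-1) = 0
Solving this homogeneous linear system for the smallest-integer solution (first nonzero entry positive) gives (2, -1, -3, 2, 1).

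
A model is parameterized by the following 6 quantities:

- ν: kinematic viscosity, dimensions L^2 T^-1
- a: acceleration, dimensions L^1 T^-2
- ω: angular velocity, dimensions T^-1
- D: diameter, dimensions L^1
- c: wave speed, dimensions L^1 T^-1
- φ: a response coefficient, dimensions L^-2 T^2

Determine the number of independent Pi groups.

There are 6 variables and 2 base dimensions (L, T).
The dimension matrix has rank 2.
Independent dimensionless groups: 6 − 2 = 4.

4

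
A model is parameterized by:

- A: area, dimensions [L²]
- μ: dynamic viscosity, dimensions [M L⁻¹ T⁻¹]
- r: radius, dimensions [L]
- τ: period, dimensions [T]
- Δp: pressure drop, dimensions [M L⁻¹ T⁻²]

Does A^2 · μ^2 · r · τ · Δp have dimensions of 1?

Sum the exponent of each base dimension across the product:
  M: 2·[A]_M + 2·[μ]_M + [r]_M + [τ]_M + [Δp]_M = 2·(0) + 2·(1) + (0) + (0) + (1) = 3
  L: 2·[A]_L + 2·[μ]_L + [r]_L + [τ]_L + [Δp]_L = 2·(2) + 2·(-1) + (1) + (0) + (-1) = 2
  T: 2·[A]_T + 2·[μ]_T + [r]_T + [τ]_T + [Δp]_T = 2·(0) + 2·(-1) + (0) + (1) + (-2) = -3
Net dimensions [M³ L² T⁻³] ≠ [1] — not dimensionless.

no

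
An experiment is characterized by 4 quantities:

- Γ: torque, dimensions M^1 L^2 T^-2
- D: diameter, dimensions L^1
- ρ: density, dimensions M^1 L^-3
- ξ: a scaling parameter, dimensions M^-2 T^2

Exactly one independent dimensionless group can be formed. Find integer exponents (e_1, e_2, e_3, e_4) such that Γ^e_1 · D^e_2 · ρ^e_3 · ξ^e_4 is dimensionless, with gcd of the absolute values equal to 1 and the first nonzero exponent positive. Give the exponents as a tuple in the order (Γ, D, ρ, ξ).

M: e_1·(1) + e_2·(0) + e_3·(1) + e_4·(-2) = 0
L: e_1·(2) + e_2·(1) + e_3·(-3) + e_4·(0) = 0
T: e_1·(-2) + e_2·(0) + e_3·(0) + e_4·(2) = 0
Solving this homogeneous linear system for the smallest-integer solution (first nonzero entry positive) gives (1, 1, 1, 1).

(1, 1, 1, 1)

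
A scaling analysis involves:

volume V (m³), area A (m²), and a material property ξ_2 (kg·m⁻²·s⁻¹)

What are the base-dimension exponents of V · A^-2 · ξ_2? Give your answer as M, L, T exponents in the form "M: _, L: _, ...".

Collect each base-dimension exponent across the product:
  M: (0) − 2·(0) + (1) = 1
  L: (3) − 2·(2) + (-2) = -3
  T: (0) − 2·(0) + (-1) = -1
So the dimensions are [M L⁻³ T⁻¹].

M: 1, L: -3, T: -1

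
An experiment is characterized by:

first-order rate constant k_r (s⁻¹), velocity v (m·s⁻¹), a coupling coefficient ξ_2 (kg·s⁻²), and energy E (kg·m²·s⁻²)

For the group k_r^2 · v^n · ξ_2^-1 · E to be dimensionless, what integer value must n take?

Balance the L exponent: (1)·n from v, plus 2·(0) − (0) + (2) = 2 from the rest, must sum to zero.
n + 2 = 0, so n = -2.

-2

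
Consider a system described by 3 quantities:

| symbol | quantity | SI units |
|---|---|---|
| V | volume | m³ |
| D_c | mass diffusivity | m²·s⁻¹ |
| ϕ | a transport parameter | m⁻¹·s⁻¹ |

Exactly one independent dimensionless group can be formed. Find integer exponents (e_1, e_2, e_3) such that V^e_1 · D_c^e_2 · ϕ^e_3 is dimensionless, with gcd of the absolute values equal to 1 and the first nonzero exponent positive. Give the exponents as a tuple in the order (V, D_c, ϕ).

(1, -1, 1)

L: e_1·(3) + e_2·(2) + e_3·(-1) = 0
T: e_1·(0) + e_2·(-1) + e_3·(-1) = 0
Solving this homogeneous linear system for the smallest-integer solution (first nonzero entry positive) gives (1, -1, 1).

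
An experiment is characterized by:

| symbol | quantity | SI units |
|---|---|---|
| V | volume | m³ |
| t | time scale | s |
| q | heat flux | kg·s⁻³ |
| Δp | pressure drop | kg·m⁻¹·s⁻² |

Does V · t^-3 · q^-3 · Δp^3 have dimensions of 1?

Sum the exponent of each base dimension across the product:
  M: [V]_M − 3·[t]_M − 3·[q]_M + 3·[Δp]_M = (0) − 3·(0) − 3·(1) + 3·(1) = 0
  L: [V]_L − 3·[t]_L − 3·[q]_L + 3·[Δp]_L = (3) − 3·(0) − 3·(0) + 3·(-1) = 0
  T: [V]_T − 3·[t]_T − 3·[q]_T + 3·[Δp]_T = (0) − 3·(1) − 3·(-3) + 3·(-2) = 0
All base exponents vanish — dimensionless.

yes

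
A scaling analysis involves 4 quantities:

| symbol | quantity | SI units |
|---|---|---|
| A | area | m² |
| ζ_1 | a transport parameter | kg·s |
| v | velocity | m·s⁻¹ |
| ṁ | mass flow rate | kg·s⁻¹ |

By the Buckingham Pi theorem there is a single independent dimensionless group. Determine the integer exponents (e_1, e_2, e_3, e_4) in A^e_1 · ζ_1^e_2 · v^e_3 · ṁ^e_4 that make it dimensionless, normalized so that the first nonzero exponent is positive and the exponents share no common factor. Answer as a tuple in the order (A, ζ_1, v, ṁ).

M: e_1·(0) + e_2·(1) + e_3·(0) + e_4·(1) = 0
L: e_1·(2) + e_2·(0) + e_3·(1) + e_4·(0) = 0
T: e_1·(0) + e_2·(1) + e_3·(-1) + e_4·(-1) = 0
Solving this homogeneous linear system for the smallest-integer solution (first nonzero entry positive) gives (1, -1, -2, 1).

(1, -1, -2, 1)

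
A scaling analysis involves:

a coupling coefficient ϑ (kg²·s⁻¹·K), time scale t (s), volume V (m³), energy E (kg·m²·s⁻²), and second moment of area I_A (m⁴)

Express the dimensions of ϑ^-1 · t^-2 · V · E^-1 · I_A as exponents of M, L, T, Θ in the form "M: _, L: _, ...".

M: -3, L: 5, T: 1, Θ: -1

Collect each base-dimension exponent across the product:
  M: −(2) − 2·(0) + (0) − (1) + (0) = -3
  L: −(0) − 2·(0) + (3) − (2) + (4) = 5
  T: −(-1) − 2·(1) + (0) − (-2) + (0) = 1
  Θ: −(1) − 2·(0) + (0) − (0) + (0) = -1
So the dimensions are [M⁻³ L⁵ T Θ⁻¹].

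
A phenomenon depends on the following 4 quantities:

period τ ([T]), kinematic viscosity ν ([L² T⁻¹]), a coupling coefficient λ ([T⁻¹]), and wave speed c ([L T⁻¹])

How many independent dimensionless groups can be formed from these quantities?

There are 4 variables and 2 base dimensions (L, T).
The dimension matrix has rank 2.
Independent dimensionless groups: 4 − 2 = 2.

2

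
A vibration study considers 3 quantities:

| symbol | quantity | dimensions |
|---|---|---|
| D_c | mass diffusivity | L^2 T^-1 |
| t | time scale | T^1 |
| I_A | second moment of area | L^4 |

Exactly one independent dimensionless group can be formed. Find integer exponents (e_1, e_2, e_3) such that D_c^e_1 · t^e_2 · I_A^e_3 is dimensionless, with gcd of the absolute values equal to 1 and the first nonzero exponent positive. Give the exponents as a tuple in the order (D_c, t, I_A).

L: e_1·(2) + e_2·(0) + e_3·(4) = 0
T: e_1·(-1) + e_2·(1) + e_3·(0) = 0
Solving this homogeneous linear system for the smallest-integer solution (first nonzero entry positive) gives (2, 2, -1).

(2, 2, -1)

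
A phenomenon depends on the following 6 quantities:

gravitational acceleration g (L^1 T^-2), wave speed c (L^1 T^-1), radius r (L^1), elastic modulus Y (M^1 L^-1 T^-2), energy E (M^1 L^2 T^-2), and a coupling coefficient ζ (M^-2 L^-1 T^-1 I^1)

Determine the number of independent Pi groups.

There are 6 variables and 4 base dimensions (M, L, T, I).
The dimension matrix has rank 4.
Independent dimensionless groups: 6 − 4 = 2.

2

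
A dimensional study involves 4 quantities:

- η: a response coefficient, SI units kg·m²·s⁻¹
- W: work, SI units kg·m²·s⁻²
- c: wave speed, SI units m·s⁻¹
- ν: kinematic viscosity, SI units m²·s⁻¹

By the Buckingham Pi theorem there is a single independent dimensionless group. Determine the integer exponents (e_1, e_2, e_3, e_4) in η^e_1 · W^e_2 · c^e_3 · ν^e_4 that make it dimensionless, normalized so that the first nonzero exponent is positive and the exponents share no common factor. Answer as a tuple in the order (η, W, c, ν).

M: e_1·(1) + e_2·(1) + e_3·(0) + e_4·(0) = 0
L: e_1·(2) + e_2·(2) + e_3·(1) + e_4·(2) = 0
T: e_1·(-1) + e_2·(-2) + e_3·(-1) + e_4·(-1) = 0
Solving this homogeneous linear system for the smallest-integer solution (first nonzero entry positive) gives (1, -1, 2, -1).

(1, -1, 2, -1)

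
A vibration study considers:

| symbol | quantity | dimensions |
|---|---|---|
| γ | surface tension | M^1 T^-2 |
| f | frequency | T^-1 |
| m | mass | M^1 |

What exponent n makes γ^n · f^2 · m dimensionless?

-1

Balance the M exponent: (1)·n from γ, plus 2·(0) + (1) = 1 from the rest, must sum to zero.
n + 1 = 0, so n = -1.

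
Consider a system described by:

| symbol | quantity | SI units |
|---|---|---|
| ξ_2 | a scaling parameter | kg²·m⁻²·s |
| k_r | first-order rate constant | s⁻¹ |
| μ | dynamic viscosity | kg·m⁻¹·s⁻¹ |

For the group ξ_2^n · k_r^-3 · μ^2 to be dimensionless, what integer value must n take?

Balance the M exponent: (2)·n from ξ_2, plus −3·(0) + 2·(1) = 2 from the rest, must sum to zero.
2n + 2 = 0, so n = -1.

-1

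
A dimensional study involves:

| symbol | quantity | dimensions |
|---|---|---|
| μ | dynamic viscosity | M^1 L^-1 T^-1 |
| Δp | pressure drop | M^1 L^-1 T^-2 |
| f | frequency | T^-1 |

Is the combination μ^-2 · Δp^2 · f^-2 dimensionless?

Sum the exponent of each base dimension across the product:
  M: −2·[μ]_M + 2·[Δp]_M − 2·[f]_M = −2·(1) + 2·(1) − 2·(0) = 0
  L: −2·[μ]_L + 2·[Δp]_L − 2·[f]_L = −2·(-1) + 2·(-1) − 2·(0) = 0
  T: −2·[μ]_T + 2·[Δp]_T − 2·[f]_T = −2·(-1) + 2·(-2) − 2·(-1) = 0
All base exponents vanish — dimensionless.

yes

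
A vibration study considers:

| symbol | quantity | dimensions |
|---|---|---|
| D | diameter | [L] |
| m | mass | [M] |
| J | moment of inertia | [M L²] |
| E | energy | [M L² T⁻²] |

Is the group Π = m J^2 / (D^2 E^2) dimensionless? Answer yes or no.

no

Sum the exponent of each base dimension across the product:
  M: −2·[D]_M + [m]_M + 2·[J]_M − 2·[E]_M = −2·(0) + (1) + 2·(1) − 2·(1) = 1
  L: −2·[D]_L + [m]_L + 2·[J]_L − 2·[E]_L = −2·(1) + (0) + 2·(2) − 2·(2) = -2
  T: −2·[D]_T + [m]_T + 2·[J]_T − 2·[E]_T = −2·(0) + (0) + 2·(0) − 2·(-2) = 4
Net dimensions [M L⁻² T⁴] ≠ [1] — not dimensionless.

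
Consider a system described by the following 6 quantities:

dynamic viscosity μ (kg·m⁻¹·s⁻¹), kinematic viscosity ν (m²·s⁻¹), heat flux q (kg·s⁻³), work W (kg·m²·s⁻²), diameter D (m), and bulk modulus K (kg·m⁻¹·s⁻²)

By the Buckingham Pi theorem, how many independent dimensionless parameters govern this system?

3

There are 6 variables and 3 base dimensions (M, L, T).
The dimension matrix has rank 3.
Independent dimensionless groups: 6 − 3 = 3.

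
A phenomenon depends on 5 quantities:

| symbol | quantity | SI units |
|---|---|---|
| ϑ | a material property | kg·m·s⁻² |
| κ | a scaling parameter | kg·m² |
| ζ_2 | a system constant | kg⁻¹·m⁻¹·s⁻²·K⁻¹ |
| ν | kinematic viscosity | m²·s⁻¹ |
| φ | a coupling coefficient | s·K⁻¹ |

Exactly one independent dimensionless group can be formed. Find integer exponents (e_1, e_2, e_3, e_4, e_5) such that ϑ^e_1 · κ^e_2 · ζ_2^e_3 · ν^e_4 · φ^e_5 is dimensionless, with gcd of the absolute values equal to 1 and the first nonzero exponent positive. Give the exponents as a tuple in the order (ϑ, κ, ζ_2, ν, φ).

(1, -2, -1, 1, 1)

M: e_1·(1) + e_2·(1) + e_3·(-1) + e_4·(0) + e_5·(0) = 0
L: e_1·(1) + e_2·(2) + e_3·(-1) + e_4·(2) + e_5·(0) = 0
T: e_1·(-2) + e_2·(0) + e_3·(-2) + e_4·(-1) + e_5·(1) = 0
Θ: e_1·(0) + e_2·(0) + e_3·(-1) + e_4·(0) + e_5·(-1) = 0
Solving this homogeneous linear system for the smallest-integer solution (first nonzero entry positive) gives (1, -2, -1, 1, 1).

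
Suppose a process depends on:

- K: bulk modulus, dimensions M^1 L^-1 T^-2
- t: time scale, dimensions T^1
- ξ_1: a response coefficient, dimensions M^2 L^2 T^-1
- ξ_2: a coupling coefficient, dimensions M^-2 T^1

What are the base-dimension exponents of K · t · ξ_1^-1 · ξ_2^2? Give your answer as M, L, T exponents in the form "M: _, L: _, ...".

Collect each base-dimension exponent across the product:
  M: (1) + (0) − (2) + 2·(-2) = -5
  L: (-1) + (0) − (2) + 2·(0) = -3
  T: (-2) + (1) − (-1) + 2·(1) = 2
So the dimensions are [M⁻⁵ L⁻³ T²].

M: -5, L: -3, T: 2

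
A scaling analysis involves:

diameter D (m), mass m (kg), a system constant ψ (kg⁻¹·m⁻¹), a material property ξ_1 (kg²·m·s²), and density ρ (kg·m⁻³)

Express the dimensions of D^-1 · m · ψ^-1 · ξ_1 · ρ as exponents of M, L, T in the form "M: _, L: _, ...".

Collect each base-dimension exponent across the product:
  M: −(0) + (1) − (-1) + (2) + (1) = 5
  L: −(1) + (0) − (-1) + (1) + (-3) = -2
  T: −(0) + (0) − (0) + (2) + (0) = 2
So the dimensions are [M⁵ L⁻² T²].

M: 5, L: -2, T: 2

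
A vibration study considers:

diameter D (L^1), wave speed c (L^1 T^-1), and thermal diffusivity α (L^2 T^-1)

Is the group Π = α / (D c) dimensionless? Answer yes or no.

yes

Sum the exponent of each base dimension across the product:
  L: −[D]_L − [c]_L + [α]_L = −(1) − (1) + (2) = 0
  T: −[D]_T − [c]_T + [α]_T = −(0) − (-1) + (-1) = 0
All base exponents vanish — dimensionless.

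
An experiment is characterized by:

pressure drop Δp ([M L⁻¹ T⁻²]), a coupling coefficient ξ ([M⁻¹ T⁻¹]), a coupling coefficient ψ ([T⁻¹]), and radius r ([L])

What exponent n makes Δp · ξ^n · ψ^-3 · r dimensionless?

1

Balance the M exponent: (-1)·n from ξ, plus (1) − 3·(0) + (0) = 1 from the rest, must sum to zero.
−n + 1 = 0, so n = 1.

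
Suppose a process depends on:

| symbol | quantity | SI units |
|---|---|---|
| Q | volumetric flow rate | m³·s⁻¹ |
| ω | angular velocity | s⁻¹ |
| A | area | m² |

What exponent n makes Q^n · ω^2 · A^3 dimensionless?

-2

Balance the L exponent: (3)·n from Q, plus 2·(0) + 3·(2) = 6 from the rest, must sum to zero.
3n + 6 = 0, so n = -2.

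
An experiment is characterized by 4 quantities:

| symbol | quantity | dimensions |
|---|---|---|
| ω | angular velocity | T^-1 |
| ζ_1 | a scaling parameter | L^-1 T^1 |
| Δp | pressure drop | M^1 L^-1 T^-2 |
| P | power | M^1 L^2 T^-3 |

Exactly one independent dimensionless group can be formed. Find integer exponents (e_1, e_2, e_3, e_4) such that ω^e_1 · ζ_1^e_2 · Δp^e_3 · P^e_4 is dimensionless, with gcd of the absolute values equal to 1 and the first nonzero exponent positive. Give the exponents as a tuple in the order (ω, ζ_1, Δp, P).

(2, 3, -1, 1)

M: e_1·(0) + e_2·(0) + e_3·(1) + e_4·(1) = 0
L: e_1·(0) + e_2·(-1) + e_3·(-1) + e_4·(2) = 0
T: e_1·(-1) + e_2·(1) + e_3·(-2) + e_4·(-3) = 0
Solving this homogeneous linear system for the smallest-integer solution (first nonzero entry positive) gives (2, 3, -1, 1).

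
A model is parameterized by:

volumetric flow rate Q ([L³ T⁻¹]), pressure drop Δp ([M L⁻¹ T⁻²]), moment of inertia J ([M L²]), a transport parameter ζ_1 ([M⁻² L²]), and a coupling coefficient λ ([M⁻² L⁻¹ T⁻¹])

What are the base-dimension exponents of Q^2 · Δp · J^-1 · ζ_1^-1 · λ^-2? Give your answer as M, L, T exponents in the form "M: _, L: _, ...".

M: 6, L: 3, T: -2

Collect each base-dimension exponent across the product:
  M: 2·(0) + (1) − (1) − (-2) − 2·(-2) = 6
  L: 2·(3) + (-1) − (2) − (2) − 2·(-1) = 3
  T: 2·(-1) + (-2) − (0) − (0) − 2·(-1) = -2
So the dimensions are [M⁶ L³ T⁻²].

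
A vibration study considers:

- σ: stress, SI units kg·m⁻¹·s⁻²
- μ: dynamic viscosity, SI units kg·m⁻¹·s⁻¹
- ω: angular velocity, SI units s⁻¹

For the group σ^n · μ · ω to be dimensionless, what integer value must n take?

Balance the M exponent: (1)·n from σ, plus (1) + (0) = 1 from the rest, must sum to zero.
n + 1 = 0, so n = -1.

-1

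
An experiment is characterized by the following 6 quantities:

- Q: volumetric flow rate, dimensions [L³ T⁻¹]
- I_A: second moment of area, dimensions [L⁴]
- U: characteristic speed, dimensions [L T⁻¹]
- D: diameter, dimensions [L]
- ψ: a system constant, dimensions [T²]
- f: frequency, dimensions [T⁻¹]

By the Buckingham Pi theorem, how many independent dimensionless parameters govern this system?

4

There are 6 variables and 2 base dimensions (L, T).
The dimension matrix has rank 2.
Independent dimensionless groups: 6 − 2 = 4.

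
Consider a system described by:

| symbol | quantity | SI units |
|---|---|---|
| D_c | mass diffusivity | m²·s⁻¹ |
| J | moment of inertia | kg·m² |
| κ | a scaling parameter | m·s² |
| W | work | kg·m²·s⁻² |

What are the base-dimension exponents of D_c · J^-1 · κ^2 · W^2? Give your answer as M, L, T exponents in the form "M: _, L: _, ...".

Collect each base-dimension exponent across the product:
  M: (0) − (1) + 2·(0) + 2·(1) = 1
  L: (2) − (2) + 2·(1) + 2·(2) = 6
  T: (-1) − (0) + 2·(2) + 2·(-2) = -1
So the dimensions are [M L⁶ T⁻¹].

M: 1, L: 6, T: -1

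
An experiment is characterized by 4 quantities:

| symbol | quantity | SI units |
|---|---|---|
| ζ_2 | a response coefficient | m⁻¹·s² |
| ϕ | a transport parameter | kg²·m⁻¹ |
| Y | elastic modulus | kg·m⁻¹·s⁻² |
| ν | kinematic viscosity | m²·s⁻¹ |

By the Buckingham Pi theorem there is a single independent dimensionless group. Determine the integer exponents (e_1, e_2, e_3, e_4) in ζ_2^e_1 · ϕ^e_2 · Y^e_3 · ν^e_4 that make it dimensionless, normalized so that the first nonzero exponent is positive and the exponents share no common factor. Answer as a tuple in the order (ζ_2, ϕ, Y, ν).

M: e_1·(0) + e_2·(2) + e_3·(1) + e_4·(0) = 0
L: e_1·(-1) + e_2·(-1) + e_3·(-1) + e_4·(2) = 0
T: e_1·(2) + e_2·(0) + e_3·(-2) + e_4·(-1) = 0
Solving this homogeneous linear system for the smallest-integer solution (first nonzero entry positive) gives (3, -1, 2, 2).

(3, -1, 2, 2)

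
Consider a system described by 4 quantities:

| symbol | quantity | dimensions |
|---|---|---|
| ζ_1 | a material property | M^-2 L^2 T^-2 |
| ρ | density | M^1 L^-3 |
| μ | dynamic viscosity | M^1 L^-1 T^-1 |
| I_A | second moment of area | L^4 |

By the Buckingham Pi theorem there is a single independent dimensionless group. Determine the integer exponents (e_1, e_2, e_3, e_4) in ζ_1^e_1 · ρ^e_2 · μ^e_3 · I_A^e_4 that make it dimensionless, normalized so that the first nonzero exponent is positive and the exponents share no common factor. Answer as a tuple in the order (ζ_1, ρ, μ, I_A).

(1, 4, -2, 2)

M: e_1·(-2) + e_2·(1) + e_3·(1) + e_4·(0) = 0
L: e_1·(2) + e_2·(-3) + e_3·(-1) + e_4·(4) = 0
T: e_1·(-2) + e_2·(0) + e_3·(-1) + e_4·(0) = 0
Solving this homogeneous linear system for the smallest-integer solution (first nonzero entry positive) gives (1, 4, -2, 2).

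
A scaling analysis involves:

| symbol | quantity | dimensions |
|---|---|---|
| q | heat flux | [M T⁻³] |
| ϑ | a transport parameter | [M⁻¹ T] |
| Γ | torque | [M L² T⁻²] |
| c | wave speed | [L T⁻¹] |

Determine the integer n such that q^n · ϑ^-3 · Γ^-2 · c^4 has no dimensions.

Balance the M exponent: (1)·n from q, plus −3·(-1) − 2·(1) + 4·(0) = 1 from the rest, must sum to zero.
n + 1 = 0, so n = -1.

-1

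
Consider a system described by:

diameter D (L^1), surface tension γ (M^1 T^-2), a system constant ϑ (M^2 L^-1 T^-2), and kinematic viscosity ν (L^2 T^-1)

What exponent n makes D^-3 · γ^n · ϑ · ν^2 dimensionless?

-2

Balance the M exponent: (1)·n from γ, plus −3·(0) + (2) + 2·(0) = 2 from the rest, must sum to zero.
n + 2 = 0, so n = -2.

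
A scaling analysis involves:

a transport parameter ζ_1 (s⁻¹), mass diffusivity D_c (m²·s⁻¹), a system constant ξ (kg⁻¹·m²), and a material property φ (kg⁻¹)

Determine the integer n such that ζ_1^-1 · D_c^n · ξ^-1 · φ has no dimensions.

Balance the L exponent: (2)·n from D_c, plus −(0) − (2) + (0) = -2 from the rest, must sum to zero.
2n − 2 = 0, so n = 1.

1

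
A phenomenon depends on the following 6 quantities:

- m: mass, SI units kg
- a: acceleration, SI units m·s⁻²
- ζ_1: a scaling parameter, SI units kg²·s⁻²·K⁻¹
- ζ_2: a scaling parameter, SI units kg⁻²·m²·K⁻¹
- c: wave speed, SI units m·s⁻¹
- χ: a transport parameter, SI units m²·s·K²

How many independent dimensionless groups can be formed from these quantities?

There are 6 variables and 4 base dimensions (M, L, T, Θ).
The dimension matrix has rank 4.
Independent dimensionless groups: 6 − 4 = 2.

2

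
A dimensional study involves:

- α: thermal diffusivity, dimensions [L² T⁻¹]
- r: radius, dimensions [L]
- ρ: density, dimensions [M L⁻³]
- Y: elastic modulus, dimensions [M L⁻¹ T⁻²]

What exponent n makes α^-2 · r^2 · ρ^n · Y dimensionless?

Balance the M exponent: (1)·n from ρ, plus −2·(0) + 2·(0) + (1) = 1 from the rest, must sum to zero.
n + 1 = 0, so n = -1.

-1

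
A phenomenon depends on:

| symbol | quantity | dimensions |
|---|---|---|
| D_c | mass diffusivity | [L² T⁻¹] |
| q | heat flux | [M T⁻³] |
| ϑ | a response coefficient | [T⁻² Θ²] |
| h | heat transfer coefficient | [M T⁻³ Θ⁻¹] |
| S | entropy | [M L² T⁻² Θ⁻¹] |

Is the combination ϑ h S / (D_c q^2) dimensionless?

yes

Sum the exponent of each base dimension across the product:
  M: −[D_c]_M − 2·[q]_M + [ϑ]_M + [h]_M + [S]_M = −(0) − 2·(1) + (0) + (1) + (1) = 0
  L: −[D_c]_L − 2·[q]_L + [ϑ]_L + [h]_L + [S]_L = −(2) − 2·(0) + (0) + (0) + (2) = 0
  T: −[D_c]_T − 2·[q]_T + [ϑ]_T + [h]_T + [S]_T = −(-1) − 2·(-3) + (-2) + (-3) + (-2) = 0
  Θ: −[D_c]_Θ − 2·[q]_Θ + [ϑ]_Θ + [h]_Θ + [S]_Θ = −(0) − 2·(0) + (2) + (-1) + (-1) = 0
All base exponents vanish — dimensionless.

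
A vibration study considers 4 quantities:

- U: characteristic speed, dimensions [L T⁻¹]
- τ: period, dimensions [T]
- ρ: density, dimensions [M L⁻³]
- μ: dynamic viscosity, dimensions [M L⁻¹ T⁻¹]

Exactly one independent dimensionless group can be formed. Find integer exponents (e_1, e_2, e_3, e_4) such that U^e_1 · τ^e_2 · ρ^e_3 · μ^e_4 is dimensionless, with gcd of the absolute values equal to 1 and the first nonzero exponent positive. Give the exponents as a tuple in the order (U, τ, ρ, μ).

(2, 1, 1, -1)

M: e_1·(0) + e_2·(0) + e_3·(1) + e_4·(1) = 0
L: e_1·(1) + e_2·(0) + e_3·(-3) + e_4·(-1) = 0
T: e_1·(-1) + e_2·(1) + e_3·(0) + e_4·(-1) = 0
Solving this homogeneous linear system for the smallest-integer solution (first nonzero entry positive) gives (2, 1, 1, -1).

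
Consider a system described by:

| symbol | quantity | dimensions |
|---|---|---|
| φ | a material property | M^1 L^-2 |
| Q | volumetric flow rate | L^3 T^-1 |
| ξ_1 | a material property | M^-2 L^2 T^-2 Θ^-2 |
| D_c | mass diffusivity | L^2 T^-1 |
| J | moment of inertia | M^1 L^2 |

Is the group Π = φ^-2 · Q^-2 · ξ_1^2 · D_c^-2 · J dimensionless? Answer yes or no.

Sum the exponent of each base dimension across the product:
  M: −2·[φ]_M − 2·[Q]_M + 2·[ξ_1]_M − 2·[D_c]_M + [J]_M = −2·(1) − 2·(0) + 2·(-2) − 2·(0) + (1) = -5
  L: −2·[φ]_L − 2·[Q]_L + 2·[ξ_1]_L − 2·[D_c]_L + [J]_L = −2·(-2) − 2·(3) + 2·(2) − 2·(2) + (2) = 0
  T: −2·[φ]_T − 2·[Q]_T + 2·[ξ_1]_T − 2·[D_c]_T + [J]_T = −2·(0) − 2·(-1) + 2·(-2) − 2·(-1) + (0) = 0
  Θ: −2·[φ]_Θ − 2·[Q]_Θ + 2·[ξ_1]_Θ − 2·[D_c]_Θ + [J]_Θ = −2·(0) − 2·(0) + 2·(-2) − 2·(0) + (0) = -4
Net dimensions [M⁻⁵ Θ⁻⁴] ≠ [1] — not dimensionless.

no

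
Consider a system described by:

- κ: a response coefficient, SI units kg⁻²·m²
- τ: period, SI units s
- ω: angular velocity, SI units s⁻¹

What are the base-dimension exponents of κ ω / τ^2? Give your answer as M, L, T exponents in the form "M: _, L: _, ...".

Collect each base-dimension exponent across the product:
  M: (-2) − 2·(0) + (0) = -2
  L: (2) − 2·(0) + (0) = 2
  T: (0) − 2·(1) + (-1) = -3
So the dimensions are [M⁻² L² T⁻³].

M: -2, L: 2, T: -3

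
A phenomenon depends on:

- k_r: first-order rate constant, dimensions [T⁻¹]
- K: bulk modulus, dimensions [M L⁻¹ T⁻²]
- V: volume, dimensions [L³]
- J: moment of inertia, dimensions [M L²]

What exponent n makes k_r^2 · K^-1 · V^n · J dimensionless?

-1

Balance the L exponent: (3)·n from V, plus 2·(0) − (-1) + (2) = 3 from the rest, must sum to zero.
3n + 3 = 0, so n = -1.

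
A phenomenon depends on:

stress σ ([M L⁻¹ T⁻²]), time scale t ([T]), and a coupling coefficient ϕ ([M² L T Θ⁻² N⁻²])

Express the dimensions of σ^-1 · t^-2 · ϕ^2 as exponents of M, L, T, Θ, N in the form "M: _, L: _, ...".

M: 3, L: 3, T: 2, Θ: -4, N: -4

Collect each base-dimension exponent across the product:
  M: −(1) − 2·(0) + 2·(2) = 3
  L: −(-1) − 2·(0) + 2·(1) = 3
  T: −(-2) − 2·(1) + 2·(1) = 2
  Θ: −(0) − 2·(0) + 2·(-2) = -4
  N: −(0) − 2·(0) + 2·(-2) = -4
So the dimensions are [M³ L³ T² Θ⁻⁴ N⁻⁴].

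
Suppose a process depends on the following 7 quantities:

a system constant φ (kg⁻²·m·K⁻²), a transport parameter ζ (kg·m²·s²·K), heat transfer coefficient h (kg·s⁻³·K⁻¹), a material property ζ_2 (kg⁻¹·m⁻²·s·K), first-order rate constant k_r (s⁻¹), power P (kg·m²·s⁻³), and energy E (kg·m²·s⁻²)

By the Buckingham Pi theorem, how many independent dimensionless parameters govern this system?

3

There are 7 variables and 4 base dimensions (M, L, T, Θ).
The dimension matrix has rank 4.
Independent dimensionless groups: 7 − 4 = 3.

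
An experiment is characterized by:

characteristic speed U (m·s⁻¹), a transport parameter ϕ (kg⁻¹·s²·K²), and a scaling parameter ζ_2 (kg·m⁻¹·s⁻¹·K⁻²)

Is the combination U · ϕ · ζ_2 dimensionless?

yes

Sum the exponent of each base dimension across the product:
  M: [U]_M + [ϕ]_M + [ζ_2]_M = (0) + (-1) + (1) = 0
  L: [U]_L + [ϕ]_L + [ζ_2]_L = (1) + (0) + (-1) = 0
  T: [U]_T + [ϕ]_T + [ζ_2]_T = (-1) + (2) + (-1) = 0
  Θ: [U]_Θ + [ϕ]_Θ + [ζ_2]_Θ = (0) + (2) + (-2) = 0
All base exponents vanish — dimensionless.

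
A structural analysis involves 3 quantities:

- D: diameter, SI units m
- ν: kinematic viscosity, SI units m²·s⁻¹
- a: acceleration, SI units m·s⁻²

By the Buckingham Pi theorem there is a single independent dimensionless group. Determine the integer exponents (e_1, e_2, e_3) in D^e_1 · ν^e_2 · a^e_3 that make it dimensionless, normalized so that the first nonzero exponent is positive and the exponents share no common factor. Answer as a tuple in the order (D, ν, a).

(3, -2, 1)

L: e_1·(1) + e_2·(2) + e_3·(1) = 0
T: e_1·(0) + e_2·(-1) + e_3·(-2) = 0
Solving this homogeneous linear system for the smallest-integer solution (first nonzero entry positive) gives (3, -2, 1).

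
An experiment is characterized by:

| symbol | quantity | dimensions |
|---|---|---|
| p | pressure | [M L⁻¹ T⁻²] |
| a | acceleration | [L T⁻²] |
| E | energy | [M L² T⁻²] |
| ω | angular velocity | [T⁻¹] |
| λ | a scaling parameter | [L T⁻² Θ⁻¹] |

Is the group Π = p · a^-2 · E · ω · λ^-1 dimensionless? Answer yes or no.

Sum the exponent of each base dimension across the product:
  M: [p]_M − 2·[a]_M + [E]_M + [ω]_M − [λ]_M = (1) − 2·(0) + (1) + (0) − (0) = 2
  L: [p]_L − 2·[a]_L + [E]_L + [ω]_L − [λ]_L = (-1) − 2·(1) + (2) + (0) − (1) = -2
  T: [p]_T − 2·[a]_T + [E]_T + [ω]_T − [λ]_T = (-2) − 2·(-2) + (-2) + (-1) − (-2) = 1
  Θ: [p]_Θ − 2·[a]_Θ + [E]_Θ + [ω]_Θ − [λ]_Θ = (0) − 2·(0) + (0) + (0) − (-1) = 1
Net dimensions [M² L⁻² T Θ] ≠ [1] — not dimensionless.

no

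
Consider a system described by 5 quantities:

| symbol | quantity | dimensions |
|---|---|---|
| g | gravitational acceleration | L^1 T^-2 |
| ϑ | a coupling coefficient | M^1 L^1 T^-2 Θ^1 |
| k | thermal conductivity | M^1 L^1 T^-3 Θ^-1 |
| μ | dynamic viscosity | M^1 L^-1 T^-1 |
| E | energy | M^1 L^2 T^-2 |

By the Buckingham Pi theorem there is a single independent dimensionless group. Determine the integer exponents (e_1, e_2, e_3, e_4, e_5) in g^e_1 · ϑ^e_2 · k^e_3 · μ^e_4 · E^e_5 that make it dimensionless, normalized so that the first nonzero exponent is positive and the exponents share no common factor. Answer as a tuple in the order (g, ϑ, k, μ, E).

M: e_1·(0) + e_2·(1) + e_3·(1) + e_4·(1) + e_5·(1) = 0
L: e_1·(1) + e_2·(1) + e_3·(1) + e_4·(-1) + e_5·(2) = 0
T: e_1·(-2) + e_2·(-2) + e_3·(-3) + e_4·(-1) + e_5·(-2) = 0
Θ: e_1·(0) + e_2·(1) + e_3·(-1) + e_4·(0) + e_5·(0) = 0
Solving this homogeneous linear system for the smallest-integer solution (first nonzero entry positive) gives (1, -1, -1, 1, 1).

(1, -1, -1, 1, 1)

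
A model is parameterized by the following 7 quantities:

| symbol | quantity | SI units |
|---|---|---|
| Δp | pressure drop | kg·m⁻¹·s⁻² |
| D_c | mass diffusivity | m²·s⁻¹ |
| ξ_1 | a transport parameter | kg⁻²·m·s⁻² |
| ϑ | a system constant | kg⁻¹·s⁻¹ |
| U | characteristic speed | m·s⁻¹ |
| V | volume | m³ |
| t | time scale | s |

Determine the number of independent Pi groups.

There are 7 variables and 3 base dimensions (M, L, T).
The dimension matrix has rank 3.
Independent dimensionless groups: 7 − 3 = 4.

4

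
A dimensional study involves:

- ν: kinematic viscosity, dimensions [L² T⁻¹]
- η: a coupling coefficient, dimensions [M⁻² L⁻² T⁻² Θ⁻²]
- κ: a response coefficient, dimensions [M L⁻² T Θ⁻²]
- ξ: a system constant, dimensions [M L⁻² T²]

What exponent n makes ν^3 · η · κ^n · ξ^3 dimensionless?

-1

Balance the M exponent: (1)·n from κ, plus 3·(0) + (-2) + 3·(1) = 1 from the rest, must sum to zero.
n + 1 = 0, so n = -1.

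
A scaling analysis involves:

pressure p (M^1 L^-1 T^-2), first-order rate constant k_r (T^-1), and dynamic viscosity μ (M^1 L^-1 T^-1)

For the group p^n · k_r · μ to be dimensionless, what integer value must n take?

-1

Balance the M exponent: (1)·n from p, plus (0) + (1) = 1 from the rest, must sum to zero.
n + 1 = 0, so n = -1.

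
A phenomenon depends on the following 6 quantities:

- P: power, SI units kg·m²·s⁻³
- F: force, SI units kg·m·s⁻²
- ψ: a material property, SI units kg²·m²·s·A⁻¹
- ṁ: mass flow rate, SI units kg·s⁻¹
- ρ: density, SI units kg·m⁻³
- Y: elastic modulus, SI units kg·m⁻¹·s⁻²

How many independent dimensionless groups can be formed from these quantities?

There are 6 variables and 4 base dimensions (M, L, T, I).
The dimension matrix has rank 4.
Independent dimensionless groups: 6 − 4 = 2.

2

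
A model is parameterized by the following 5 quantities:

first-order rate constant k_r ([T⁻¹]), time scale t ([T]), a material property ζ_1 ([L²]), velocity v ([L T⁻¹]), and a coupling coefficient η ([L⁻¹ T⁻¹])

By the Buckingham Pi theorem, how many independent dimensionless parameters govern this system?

3

There are 5 variables and 2 base dimensions (L, T).
The dimension matrix has rank 2.
Independent dimensionless groups: 5 − 2 = 3.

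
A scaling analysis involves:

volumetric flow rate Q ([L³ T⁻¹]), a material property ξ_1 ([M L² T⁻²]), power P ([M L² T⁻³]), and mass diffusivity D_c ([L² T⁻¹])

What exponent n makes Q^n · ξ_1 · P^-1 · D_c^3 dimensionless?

-2

Balance the L exponent: (3)·n from Q, plus (2) − (2) + 3·(2) = 6 from the rest, must sum to zero.
3n + 6 = 0, so n = -2.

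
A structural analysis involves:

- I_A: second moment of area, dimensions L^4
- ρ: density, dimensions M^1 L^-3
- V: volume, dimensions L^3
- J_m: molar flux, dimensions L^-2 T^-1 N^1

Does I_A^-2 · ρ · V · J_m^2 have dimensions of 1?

Sum the exponent of each base dimension across the product:
  M: −2·[I_A]_M + [ρ]_M + [V]_M + 2·[J_m]_M = −2·(0) + (1) + (0) + 2·(0) = 1
  L: −2·[I_A]_L + [ρ]_L + [V]_L + 2·[J_m]_L = −2·(4) + (-3) + (3) + 2·(-2) = -12
  T: −2·[I_A]_T + [ρ]_T + [V]_T + 2·[J_m]_T = −2·(0) + (0) + (0) + 2·(-1) = -2
  N: −2·[I_A]_N + [ρ]_N + [V]_N + 2·[J_m]_N = −2·(0) + (0) + (0) + 2·(1) = 2
Net dimensions [M L⁻¹² T⁻² N²] ≠ [1] — not dimensionless.

no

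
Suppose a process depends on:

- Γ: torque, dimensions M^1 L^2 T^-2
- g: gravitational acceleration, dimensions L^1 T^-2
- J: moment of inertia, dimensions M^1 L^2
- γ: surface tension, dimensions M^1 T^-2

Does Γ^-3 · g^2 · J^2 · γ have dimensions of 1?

Sum the exponent of each base dimension across the product:
  M: −3·[Γ]_M + 2·[g]_M + 2·[J]_M + [γ]_M = −3·(1) + 2·(0) + 2·(1) + (1) = 0
  L: −3·[Γ]_L + 2·[g]_L + 2·[J]_L + [γ]_L = −3·(2) + 2·(1) + 2·(2) + (0) = 0
  T: −3·[Γ]_T + 2·[g]_T + 2·[J]_T + [γ]_T = −3·(-2) + 2·(-2) + 2·(0) + (-2) = 0
  N: −3·[Γ]_N + 2·[g]_N + 2·[J]_N + [γ]_N = −3·(0) + 2·(0) + 2·(0) + (0) = 0
All base exponents vanish — dimensionless.

yes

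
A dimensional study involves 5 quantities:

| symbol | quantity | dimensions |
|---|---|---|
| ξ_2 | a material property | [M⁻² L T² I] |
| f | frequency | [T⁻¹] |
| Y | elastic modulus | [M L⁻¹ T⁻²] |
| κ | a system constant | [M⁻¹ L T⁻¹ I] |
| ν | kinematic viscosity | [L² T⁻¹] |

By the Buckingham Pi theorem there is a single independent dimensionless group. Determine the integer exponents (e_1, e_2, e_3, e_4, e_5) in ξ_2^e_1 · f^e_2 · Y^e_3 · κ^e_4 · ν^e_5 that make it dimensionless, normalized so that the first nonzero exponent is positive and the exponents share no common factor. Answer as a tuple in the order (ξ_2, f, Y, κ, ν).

(2, 1, 2, -2, 1)

M: e_1·(-2) + e_2·(0) + e_3·(1) + e_4·(-1) + e_5·(0) = 0
L: e_1·(1) + e_2·(0) + e_3·(-1) + e_4·(1) + e_5·(2) = 0
T: e_1·(2) + e_2·(-1) + e_3·(-2) + e_4·(-1) + e_5·(-1) = 0
I: e_1·(1) + e_2·(0) + e_3·(0) + e_4·(1) + e_5·(0) = 0
Solving this homogeneous linear system for the smallest-integer solution (first nonzero entry positive) gives (2, 1, 2, -2, 1).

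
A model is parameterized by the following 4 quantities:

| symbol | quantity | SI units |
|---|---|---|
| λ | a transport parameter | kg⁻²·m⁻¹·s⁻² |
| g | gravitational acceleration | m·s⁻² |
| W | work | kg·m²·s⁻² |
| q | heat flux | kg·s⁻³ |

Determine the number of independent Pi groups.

There are 4 variables and 3 base dimensions (M, L, T).
The dimension matrix has rank 3.
Independent dimensionless groups: 4 − 3 = 1.

1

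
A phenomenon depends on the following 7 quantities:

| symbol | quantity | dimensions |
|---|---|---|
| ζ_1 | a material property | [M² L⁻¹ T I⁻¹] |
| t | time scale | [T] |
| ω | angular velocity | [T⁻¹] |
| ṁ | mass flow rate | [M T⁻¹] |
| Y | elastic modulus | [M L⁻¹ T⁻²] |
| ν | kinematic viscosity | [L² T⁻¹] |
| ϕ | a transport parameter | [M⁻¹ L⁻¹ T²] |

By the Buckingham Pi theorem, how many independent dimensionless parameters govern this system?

3

There are 7 variables and 4 base dimensions (M, L, T, I).
The dimension matrix has rank 4.
Independent dimensionless groups: 7 − 4 = 3.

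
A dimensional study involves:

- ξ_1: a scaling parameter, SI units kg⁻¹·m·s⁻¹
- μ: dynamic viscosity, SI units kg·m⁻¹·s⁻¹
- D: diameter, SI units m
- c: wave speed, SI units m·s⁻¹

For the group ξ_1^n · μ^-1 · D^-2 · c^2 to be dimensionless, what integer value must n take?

-1

Balance the M exponent: (-1)·n from ξ_1, plus −(1) − 2·(0) + 2·(0) = -1 from the rest, must sum to zero.
−n − 1 = 0, so n = -1.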